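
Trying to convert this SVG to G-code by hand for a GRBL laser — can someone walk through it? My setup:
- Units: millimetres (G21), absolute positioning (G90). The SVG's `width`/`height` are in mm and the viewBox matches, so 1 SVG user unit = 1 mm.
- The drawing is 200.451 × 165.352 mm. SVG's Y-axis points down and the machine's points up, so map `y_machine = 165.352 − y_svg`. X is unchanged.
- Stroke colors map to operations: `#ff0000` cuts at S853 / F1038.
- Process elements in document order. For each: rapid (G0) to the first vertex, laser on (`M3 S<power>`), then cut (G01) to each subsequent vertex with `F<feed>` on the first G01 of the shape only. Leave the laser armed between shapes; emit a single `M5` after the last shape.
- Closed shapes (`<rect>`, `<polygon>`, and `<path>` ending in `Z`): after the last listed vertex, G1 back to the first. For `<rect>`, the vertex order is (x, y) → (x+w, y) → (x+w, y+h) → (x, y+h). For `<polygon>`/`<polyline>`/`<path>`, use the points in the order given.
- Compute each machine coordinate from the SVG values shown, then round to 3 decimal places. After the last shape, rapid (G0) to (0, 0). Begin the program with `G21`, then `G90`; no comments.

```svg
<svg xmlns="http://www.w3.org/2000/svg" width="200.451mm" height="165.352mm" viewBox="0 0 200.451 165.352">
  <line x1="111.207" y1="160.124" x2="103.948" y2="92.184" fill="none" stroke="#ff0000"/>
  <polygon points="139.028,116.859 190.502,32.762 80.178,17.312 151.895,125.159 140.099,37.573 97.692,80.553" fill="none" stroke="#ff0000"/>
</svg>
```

1 u = 1 mm; y_m = 165.352 − y.

[1] `<line>` line segment, #ff0000→cut S853 F1038: (111.207,5.228) → (103.948,73.168)

[2] `<polygon>` closed polygon, #ff0000→cut S853 F1038: (139.028,48.493) → (190.502,132.590) → (80.178,148.040) → (151.895,40.193) → (140.099,127.779) → (97.692,84.799) → (139.028,48.493) (closed)

G21
G90
G0 X111.207 Y5.228
M3 S853
G01 X103.948 Y73.168 F1038
G0 X139.028 Y48.493
M3 S853
G01 X190.502 Y132.590 F1038
G01 X80.178 Y148.040
G01 X151.895 Y40.193
G01 X140.099 Y127.779
G01 X97.692 Y84.799
G01 X139.028 Y48.493
M5
G0 X0.000 Y0.000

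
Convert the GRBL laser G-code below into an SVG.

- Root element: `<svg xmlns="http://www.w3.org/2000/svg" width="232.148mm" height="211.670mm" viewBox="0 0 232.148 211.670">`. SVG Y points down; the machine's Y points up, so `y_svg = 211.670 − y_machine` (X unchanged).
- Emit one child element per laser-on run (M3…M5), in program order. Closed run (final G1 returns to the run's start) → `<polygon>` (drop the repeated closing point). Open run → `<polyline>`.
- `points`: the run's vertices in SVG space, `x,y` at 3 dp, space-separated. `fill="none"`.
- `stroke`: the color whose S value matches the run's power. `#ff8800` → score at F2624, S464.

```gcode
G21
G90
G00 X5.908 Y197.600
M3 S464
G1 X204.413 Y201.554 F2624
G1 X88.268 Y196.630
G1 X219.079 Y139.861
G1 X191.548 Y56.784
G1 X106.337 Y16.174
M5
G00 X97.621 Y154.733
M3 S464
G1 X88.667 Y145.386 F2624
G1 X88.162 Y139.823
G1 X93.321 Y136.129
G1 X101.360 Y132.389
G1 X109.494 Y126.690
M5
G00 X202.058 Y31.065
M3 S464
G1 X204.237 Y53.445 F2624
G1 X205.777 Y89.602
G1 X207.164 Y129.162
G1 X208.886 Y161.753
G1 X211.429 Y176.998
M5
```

<svg xmlns="http://www.w3.org/2000/svg" width="232.148mm" height="211.670mm" viewBox="0 0 232.148 211.670">
  <polyline points="5.908,14.070 204.413,10.116 88.268,15.040 219.079,71.809 191.548,154.886 106.337,195.496" fill="none" stroke="#ff8800"/>
  <polyline points="97.621,56.937 88.667,66.284 88.162,71.847 93.321,75.541 101.360,79.281 109.494,84.980" fill="none" stroke="#ff8800"/>
  <polyline points="202.058,180.605 204.237,158.225 205.777,122.068 207.164,82.508 208.886,49.917 211.429,34.672" fill="none" stroke="#ff8800"/>
</svg>

Machine Y-up, SVG Y-down with viewBox height 211.670, so y_svg = 211.670 − y_machine; X carries over. Every run uses S464, so all elements get stroke `#ff8800` (score).

Run 1: The run is open, so emit a `<polyline>` with points (Y-flipped): 5.908,14.070 204.413,10.116 88.268,15.040 219.079,71.809 191.548,154.886 106.337,195.496.

Run 2: The run is open, so emit a `<polyline>` with points (Y-flipped): 97.621,56.937 88.667,66.284 88.162,71.847 93.321,75.541 101.360,79.281 109.494,84.980.

Run 3: The run is open, so emit a `<polyline>` with points (Y-flipped): 202.058,180.605 204.237,158.225 205.777,122.068 207.164,82.508 208.886,49.917 211.429,34.672.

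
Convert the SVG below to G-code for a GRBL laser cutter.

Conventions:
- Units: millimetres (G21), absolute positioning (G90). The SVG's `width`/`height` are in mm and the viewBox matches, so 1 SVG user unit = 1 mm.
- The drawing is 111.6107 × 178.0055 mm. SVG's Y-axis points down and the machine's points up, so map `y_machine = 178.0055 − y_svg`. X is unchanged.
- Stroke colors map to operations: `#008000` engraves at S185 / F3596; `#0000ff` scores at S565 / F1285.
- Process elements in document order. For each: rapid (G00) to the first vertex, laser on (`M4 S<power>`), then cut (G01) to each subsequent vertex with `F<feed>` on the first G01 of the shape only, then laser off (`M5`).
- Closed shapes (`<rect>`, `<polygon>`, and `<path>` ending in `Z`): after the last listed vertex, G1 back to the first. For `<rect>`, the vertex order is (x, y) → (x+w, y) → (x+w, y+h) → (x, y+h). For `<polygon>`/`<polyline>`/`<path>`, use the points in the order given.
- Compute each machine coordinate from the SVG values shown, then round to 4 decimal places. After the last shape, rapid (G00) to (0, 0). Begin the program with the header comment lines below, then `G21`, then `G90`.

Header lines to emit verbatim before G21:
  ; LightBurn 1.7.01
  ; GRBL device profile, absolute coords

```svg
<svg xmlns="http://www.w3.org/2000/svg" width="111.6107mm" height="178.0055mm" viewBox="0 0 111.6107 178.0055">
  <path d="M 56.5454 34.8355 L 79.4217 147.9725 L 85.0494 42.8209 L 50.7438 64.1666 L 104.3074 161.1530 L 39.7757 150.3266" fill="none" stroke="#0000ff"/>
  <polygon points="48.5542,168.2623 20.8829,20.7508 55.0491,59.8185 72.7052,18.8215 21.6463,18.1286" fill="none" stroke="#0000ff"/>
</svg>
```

1 u = 1 mm; y_m = 178.0055 − y.

[1] `<path>` open polyline, #0000ff→score S565 F1285: (56.5454,143.1700) → (79.4217,30.0330) → (85.0494,135.1846) → (50.7438,113.8389) → (104.3074,16.8525) → (39.7757,27.6789)

[2] `<polygon>` closed polygon, #0000ff→score S565 F1285: (48.5542,9.7432) → (20.8829,157.2547) → (55.0491,118.1870) → (72.7052,159.1840) → (21.6463,159.8769) → (48.5542,9.7432) (closed)

; LightBurn 1.7.01
; GRBL device profile, absolute coords
G21
G90
G00 X56.5454 Y143.1700
M4 S565
G01 X79.4217 Y30.0330 F1285
G01 X85.0494 Y135.1846
G01 X50.7438 Y113.8389
G01 X104.3074 Y16.8525
G01 X39.7757 Y27.6789
M5
G00 X48.5542 Y9.7432
M4 S565
G01 X20.8829 Y157.2547 F1285
G01 X55.0491 Y118.1870
G01 X72.7052 Y159.1840
G01 X21.6463 Y159.8769
G01 X48.5542 Y9.7432
M5
G00 X0.0000 Y0.0000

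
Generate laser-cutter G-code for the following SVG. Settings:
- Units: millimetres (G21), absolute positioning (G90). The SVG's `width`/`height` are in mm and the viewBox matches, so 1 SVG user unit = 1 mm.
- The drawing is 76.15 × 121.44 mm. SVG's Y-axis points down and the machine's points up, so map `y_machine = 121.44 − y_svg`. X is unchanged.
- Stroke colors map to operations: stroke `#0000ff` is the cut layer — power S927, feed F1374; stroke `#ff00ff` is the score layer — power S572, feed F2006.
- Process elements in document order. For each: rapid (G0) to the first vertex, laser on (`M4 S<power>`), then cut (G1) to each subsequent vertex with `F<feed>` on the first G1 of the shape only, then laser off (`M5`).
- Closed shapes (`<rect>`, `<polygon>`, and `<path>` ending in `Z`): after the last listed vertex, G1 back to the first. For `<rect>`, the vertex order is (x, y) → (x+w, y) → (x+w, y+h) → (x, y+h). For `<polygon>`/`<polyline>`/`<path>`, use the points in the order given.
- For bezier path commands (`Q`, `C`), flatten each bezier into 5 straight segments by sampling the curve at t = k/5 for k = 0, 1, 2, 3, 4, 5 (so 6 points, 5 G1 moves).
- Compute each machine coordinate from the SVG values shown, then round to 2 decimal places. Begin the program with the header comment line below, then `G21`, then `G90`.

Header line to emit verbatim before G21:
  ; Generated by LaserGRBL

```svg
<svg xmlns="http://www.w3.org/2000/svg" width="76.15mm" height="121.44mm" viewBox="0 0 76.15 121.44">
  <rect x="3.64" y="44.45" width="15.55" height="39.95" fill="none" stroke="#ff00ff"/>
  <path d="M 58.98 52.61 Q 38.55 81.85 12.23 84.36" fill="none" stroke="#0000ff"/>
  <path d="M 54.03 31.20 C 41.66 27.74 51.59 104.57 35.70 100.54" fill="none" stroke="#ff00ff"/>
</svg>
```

; Generated by LaserGRBL
G21
G90
G0 X3.64 Y76.99
M4 S572
G1 X19.19 Y76.99 F2006
G1 X19.19 Y37.04
G1 X3.64 Y37.04
G1 X3.64 Y76.99
M5
G0 X58.98 Y68.83
M4 S927
G1 X50.57 Y58.20 F1374
G1 X41.69 Y49.71
G1 X32.34 Y43.36
G1 X22.52 Y39.15
G1 X12.23 Y37.08
M5
G0 X54.03 Y90.24
M4 S572
G1 X48.90 Y83.97 F2006
G1 X46.81 Y66.17
G1 X45.45 Y44.56
G1 X42.52 Y26.90
G1 X35.70 Y20.90
M5

Since the viewBox matches the mm dimensions, user units are millimetres directly. The only transform is the Y-flip y_m = 121.44 − y_svg.

Shape 1 is a rectangle drawn with `<rect>`. Its stroke #ff00ff means score at S572, F2006. After flipping Y the toolpath is (3.64,76.99) → (19.19,76.99) → (19.19,37.04) → (3.64,37.04) → (3.64,76.99), returning to the start.

Shape 2 is a quadratic bezier drawn with `<path>`. Its stroke #0000ff means cut at S927, F1374. After flipping Y the toolpath is (58.98,68.83) → (50.57,58.20) → (41.69,49.71) → (32.34,43.36) → (22.52,39.15) → (12.23,37.08).

Shape 3 is a cubic bezier drawn with `<path>`. Its stroke #ff00ff means score at S572, F2006. After flipping Y the toolpath is (54.03,90.24) → (48.90,83.97) → (46.81,66.17) → (45.45,44.56) → (42.52,26.90) → (35.70,20.90).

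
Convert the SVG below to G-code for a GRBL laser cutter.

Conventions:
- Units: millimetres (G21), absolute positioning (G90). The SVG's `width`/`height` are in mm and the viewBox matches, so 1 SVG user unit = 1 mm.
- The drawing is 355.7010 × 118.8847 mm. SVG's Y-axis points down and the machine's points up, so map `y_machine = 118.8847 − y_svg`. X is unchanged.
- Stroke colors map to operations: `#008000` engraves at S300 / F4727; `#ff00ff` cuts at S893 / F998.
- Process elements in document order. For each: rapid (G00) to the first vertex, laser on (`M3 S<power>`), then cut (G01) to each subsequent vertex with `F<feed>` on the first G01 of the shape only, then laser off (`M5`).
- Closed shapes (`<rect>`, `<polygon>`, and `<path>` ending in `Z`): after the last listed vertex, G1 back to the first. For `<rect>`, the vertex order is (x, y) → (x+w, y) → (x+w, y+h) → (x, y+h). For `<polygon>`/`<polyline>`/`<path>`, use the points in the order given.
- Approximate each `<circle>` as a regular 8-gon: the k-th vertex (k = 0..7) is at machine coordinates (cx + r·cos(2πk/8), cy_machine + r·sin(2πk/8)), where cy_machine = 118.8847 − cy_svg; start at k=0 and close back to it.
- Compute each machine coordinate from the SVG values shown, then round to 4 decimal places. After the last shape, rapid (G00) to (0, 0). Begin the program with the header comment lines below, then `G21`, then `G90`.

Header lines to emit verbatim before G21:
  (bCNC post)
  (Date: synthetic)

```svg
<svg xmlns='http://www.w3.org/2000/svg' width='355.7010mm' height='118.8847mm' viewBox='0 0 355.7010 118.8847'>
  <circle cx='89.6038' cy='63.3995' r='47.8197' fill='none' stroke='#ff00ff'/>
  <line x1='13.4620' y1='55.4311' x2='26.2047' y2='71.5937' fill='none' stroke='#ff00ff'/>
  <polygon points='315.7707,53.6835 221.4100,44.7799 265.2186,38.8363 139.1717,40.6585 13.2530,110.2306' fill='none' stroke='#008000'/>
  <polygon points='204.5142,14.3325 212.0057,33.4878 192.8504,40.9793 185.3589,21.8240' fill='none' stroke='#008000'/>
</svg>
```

1 u = 1 mm; y_m = 118.8847 − y.

[1] `<circle>` circle, #ff00ff→cut S893 F998: (137.4235,55.4852) → (123.4174,89.2988) → (89.6038,103.3049) → (55.7902,89.2988) → (41.7841,55.4852) → (55.7902,21.6716) → (89.6038,7.6655) → (123.4174,21.6716) → (137.4235,55.4852) (closed)

[2] `<line>` line segment, #ff00ff→cut S893 F998: (13.4620,63.4536) → (26.2047,47.2910)

[3] `<polygon>` closed polygon, #008000→engrave S300 F4727: (315.7707,65.2012) → (221.4100,74.1048) → (265.2186,80.0484) → (139.1717,78.2262) → (13.2530,8.6541) → (315.7707,65.2012) (closed)

[4] `<polygon>` regular polygon, #008000→engrave S300 F4727: (204.5142,104.5522) → (212.0057,85.3969) → (192.8504,77.9054) → (185.3589,97.0607) → (204.5142,104.5522) (closed)

(bCNC post)
(Date: synthetic)
G21
G90
G00 X137.4235 Y55.4852
M3 S893
G01 X123.4174 Y89.2988 F998
G01 X89.6038 Y103.3049
G01 X55.7902 Y89.2988
G01 X41.7841 Y55.4852
G01 X55.7902 Y21.6716
G01 X89.6038 Y7.6655
G01 X123.4174 Y21.6716
G01 X137.4235 Y55.4852
M5
G00 X13.4620 Y63.4536
M3 S893
G01 X26.2047 Y47.2910 F998
M5
G00 X315.7707 Y65.2012
M3 S300
G01 X221.4100 Y74.1048 F4727
G01 X265.2186 Y80.0484
G01 X139.1717 Y78.2262
G01 X13.2530 Y8.6541
G01 X315.7707 Y65.2012
M5
G00 X204.5142 Y104.5522
M3 S300
G01 X212.0057 Y85.3969 F4727
G01 X192.8504 Y77.9054
G01 X185.3589 Y97.0607
G01 X204.5142 Y104.5522
M5
G00 X0.0000 Y0.0000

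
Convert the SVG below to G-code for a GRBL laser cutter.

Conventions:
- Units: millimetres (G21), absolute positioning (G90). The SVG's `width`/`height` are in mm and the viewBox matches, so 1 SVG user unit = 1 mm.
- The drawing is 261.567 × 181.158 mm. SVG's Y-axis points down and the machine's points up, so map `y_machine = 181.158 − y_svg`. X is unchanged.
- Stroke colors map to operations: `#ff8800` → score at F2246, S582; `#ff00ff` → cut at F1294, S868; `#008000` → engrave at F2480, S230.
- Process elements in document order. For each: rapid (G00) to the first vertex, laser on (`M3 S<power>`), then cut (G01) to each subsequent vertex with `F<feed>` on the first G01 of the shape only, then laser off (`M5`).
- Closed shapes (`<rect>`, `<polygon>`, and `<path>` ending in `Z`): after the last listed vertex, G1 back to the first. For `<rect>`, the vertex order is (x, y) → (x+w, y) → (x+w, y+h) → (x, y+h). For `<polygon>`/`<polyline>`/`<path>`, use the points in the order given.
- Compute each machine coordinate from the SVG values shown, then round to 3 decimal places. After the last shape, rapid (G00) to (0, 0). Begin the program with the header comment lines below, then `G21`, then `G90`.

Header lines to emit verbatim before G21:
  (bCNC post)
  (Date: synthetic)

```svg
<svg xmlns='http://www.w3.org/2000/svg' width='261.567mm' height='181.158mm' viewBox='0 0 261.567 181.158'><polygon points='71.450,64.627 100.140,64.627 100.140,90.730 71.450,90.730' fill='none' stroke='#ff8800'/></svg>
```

(bCNC post)
(Date: synthetic)
G21
G90
G00 X71.450 Y116.531
M3 S582
G01 X100.140 Y116.531 F2246
G01 X100.140 Y90.428
G01 X71.450 Y90.428
G01 X71.450 Y116.531
M5
G00 X0.000 Y0.000

viewBox `0 0 261.567 181.158` with mm width/height → 1 unit = 1 mm. Flip: y_m = 181.158 − y_svg.

**Shape 1** — `<polygon>` rectangle, stroke `#ff8800` → score (S582, F2246). Machine vertices: (71.450,116.531) → (100.140,116.531) → (100.140,90.428) → (71.450,90.428) → (71.450,116.531). Closed: final G1 returns to the first vertex.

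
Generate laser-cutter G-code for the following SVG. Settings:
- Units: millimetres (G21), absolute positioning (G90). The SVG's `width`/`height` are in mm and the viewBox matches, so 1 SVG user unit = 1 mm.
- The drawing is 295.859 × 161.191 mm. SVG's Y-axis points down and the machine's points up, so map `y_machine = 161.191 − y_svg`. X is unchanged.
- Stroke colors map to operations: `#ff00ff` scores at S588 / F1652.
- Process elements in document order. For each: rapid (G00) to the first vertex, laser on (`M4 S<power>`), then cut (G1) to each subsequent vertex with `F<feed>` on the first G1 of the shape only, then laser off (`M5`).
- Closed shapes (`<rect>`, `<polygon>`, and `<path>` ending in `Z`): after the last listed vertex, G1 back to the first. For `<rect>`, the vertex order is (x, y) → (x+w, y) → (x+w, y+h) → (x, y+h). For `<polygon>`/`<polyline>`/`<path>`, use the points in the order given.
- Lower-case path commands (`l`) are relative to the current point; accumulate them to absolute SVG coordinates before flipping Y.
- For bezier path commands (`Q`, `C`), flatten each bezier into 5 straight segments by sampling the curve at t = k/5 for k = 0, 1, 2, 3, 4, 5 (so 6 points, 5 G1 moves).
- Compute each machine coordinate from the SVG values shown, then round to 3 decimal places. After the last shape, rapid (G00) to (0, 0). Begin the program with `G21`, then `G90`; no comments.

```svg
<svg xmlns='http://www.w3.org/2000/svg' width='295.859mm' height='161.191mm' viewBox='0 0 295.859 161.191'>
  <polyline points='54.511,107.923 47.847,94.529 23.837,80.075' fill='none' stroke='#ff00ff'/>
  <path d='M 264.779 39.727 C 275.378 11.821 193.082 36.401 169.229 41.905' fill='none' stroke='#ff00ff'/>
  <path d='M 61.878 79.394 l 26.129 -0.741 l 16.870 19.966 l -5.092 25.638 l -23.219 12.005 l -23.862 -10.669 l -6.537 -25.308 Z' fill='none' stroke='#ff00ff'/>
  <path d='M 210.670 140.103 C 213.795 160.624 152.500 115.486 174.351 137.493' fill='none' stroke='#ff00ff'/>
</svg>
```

Since the viewBox matches the mm dimensions, user units are millimetres directly. The only transform is the Y-flip y_m = 161.191 − y_svg.

Shape 1 is a open polyline drawn with `<polyline>`. Its stroke #ff00ff means score at S588, F1652. After flipping Y the toolpath is (54.511,53.268) → (47.847,66.662) → (23.837,81.116).

Shape 2 is a cubic bezier drawn with `<path>`. Its stroke #ff00ff means score at S588, F1652. After flipping Y the toolpath is (264.779,121.464) → (261.202,132.482) → (242.594,134.338) → (216.220,130.467) → (189.343,124.305) → (169.229,119.286).

Shape 3 is a regular polygon drawn with `<path>`. Its stroke #ff00ff means score at S588, F1652. After flipping Y the toolpath is (61.878,81.797) → (88.007,82.538) → (104.877,62.572) → (99.785,36.934) → (76.566,24.929) → (52.704,35.598) → (46.167,60.906) → (61.878,81.797), returning to the start.

Shape 4 is a cubic bezier drawn with `<path>`. Its stroke #ff00ff means score at S588, F1652. After flipping Y the toolpath is (210.670,21.088) → (205.995,15.592) → (192.943,19.480) → (178.596,26.376) → (170.037,29.907) → (174.351,23.698).

G21
G90
G00 X54.511 Y53.268
M4 S588
G1 X47.847 Y66.662 F1652
G1 X23.837 Y81.116
M5
G00 X264.779 Y121.464
M4 S588
G1 X261.202 Y132.482 F1652
G1 X242.594 Y134.338
G1 X216.220 Y130.467
G1 X189.343 Y124.305
G1 X169.229 Y119.286
M5
G00 X61.878 Y81.797
M4 S588
G1 X88.007 Y82.538 F1652
G1 X104.877 Y62.572
G1 X99.785 Y36.934
G1 X76.566 Y24.929
G1 X52.704 Y35.598
G1 X46.167 Y60.906
G1 X61.878 Y81.797
M5
G00 X210.670 Y21.088
M4 S588
G1 X205.995 Y15.592 F1652
G1 X192.943 Y19.480
G1 X178.596 Y26.376
G1 X170.037 Y29.907
G1 X174.351 Y23.698
M5
G00 X0.000 Y0.000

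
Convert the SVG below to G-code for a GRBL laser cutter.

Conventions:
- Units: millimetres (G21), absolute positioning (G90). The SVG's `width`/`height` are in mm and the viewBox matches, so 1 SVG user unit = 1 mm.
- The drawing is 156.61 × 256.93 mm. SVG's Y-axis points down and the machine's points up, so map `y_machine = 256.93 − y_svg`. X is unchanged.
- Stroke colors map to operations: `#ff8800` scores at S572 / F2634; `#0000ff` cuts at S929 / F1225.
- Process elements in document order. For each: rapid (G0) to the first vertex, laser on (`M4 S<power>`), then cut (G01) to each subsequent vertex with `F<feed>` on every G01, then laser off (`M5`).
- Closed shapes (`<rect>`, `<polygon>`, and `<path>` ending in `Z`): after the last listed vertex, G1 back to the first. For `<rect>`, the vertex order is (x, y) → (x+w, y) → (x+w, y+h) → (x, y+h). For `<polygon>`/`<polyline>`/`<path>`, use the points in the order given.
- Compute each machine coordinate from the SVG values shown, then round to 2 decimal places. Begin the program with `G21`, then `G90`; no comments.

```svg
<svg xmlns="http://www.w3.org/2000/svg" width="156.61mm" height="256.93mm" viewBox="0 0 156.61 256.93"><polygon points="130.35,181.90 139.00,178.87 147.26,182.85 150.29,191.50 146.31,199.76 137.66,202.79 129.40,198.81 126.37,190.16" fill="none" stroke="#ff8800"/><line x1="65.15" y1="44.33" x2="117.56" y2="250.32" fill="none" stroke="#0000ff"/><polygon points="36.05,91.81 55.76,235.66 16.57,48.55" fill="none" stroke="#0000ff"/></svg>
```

G21
G90
G0 X130.35 Y75.03
M4 S572
G01 X139.00 Y78.06 F2634
G01 X147.26 Y74.08 F2634
G01 X150.29 Y65.43 F2634
G01 X146.31 Y57.17 F2634
G01 X137.66 Y54.14 F2634
G01 X129.40 Y58.12 F2634
G01 X126.37 Y66.77 F2634
G01 X130.35 Y75.03 F2634
M5
G0 X65.15 Y212.60
M4 S929
G01 X117.56 Y6.61 F1225
M5
G0 X36.05 Y165.12
M4 S929
G01 X55.76 Y21.27 F1225
G01 X16.57 Y208.38 F1225
G01 X36.05 Y165.12 F1225
M5

1 u = 1 mm; y_m = 256.93 − y.

[1] `<polygon>` regular polygon, #ff8800→score S572 F2634: (130.35,75.03) → (139.00,78.06) → (147.26,74.08) → (150.29,65.43) → (146.31,57.17) → (137.66,54.14) → (129.40,58.12) → (126.37,66.77) → (130.35,75.03) (closed)

[2] `<line>` line segment, #0000ff→cut S929 F1225: (65.15,212.60) → (117.56,6.61)

[3] `<polygon>` closed polygon, #0000ff→cut S929 F1225: (36.05,165.12) → (55.76,21.27) → (16.57,208.38) → (36.05,165.12) (closed)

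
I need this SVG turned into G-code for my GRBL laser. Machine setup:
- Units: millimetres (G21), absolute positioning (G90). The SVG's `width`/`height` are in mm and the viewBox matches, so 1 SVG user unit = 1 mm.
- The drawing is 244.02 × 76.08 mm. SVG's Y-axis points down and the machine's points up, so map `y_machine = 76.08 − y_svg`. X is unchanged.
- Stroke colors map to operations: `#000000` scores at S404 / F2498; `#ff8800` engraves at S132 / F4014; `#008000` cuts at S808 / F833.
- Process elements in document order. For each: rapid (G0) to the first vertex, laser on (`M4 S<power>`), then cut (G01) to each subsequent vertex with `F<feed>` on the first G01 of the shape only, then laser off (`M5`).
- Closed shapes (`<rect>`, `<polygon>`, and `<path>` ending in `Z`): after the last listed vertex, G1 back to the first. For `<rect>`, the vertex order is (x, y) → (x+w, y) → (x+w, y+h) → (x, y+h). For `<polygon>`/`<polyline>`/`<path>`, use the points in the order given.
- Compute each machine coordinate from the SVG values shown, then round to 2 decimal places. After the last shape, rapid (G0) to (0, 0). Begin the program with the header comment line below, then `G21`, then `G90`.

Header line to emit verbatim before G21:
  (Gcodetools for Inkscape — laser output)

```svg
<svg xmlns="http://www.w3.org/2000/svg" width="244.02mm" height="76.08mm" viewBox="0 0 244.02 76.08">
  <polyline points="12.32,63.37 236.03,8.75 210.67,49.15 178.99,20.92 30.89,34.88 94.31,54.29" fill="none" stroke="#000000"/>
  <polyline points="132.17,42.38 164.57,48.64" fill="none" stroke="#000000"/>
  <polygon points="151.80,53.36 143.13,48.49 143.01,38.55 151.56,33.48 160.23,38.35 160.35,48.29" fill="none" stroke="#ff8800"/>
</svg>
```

Since the viewBox matches the mm dimensions, user units are millimetres directly. The only transform is the Y-flip y_m = 76.08 − y_svg.

Shape 1 is a open polyline drawn with `<polyline>`. Its stroke #000000 means score at S404, F2498. After flipping Y the toolpath is (12.32,12.71) → (236.03,67.33) → (210.67,26.93) → (178.99,55.16) → (30.89,41.20) → (94.31,21.79).

Shape 2 is a line segment drawn with `<polyline>`. Its stroke #000000 means score at S404, F2498. After flipping Y the toolpath is (132.17,33.70) → (164.57,27.44).

Shape 3 is a regular polygon drawn with `<polygon>`. Its stroke #ff8800 means engrave at S132, F4014. After flipping Y the toolpath is (151.80,22.72) → (143.13,27.59) → (143.01,37.53) → (151.56,42.60) → (160.23,37.73) → (160.35,27.79) → (151.80,22.72), returning to the start.

(Gcodetools for Inkscape — laser output)
G21
G90
G0 X12.32 Y12.71
M4 S404
G01 X236.03 Y67.33 F2498
G01 X210.67 Y26.93
G01 X178.99 Y55.16
G01 X30.89 Y41.20
G01 X94.31 Y21.79
M5
G0 X132.17 Y33.70
M4 S404
G01 X164.57 Y27.44 F2498
M5
G0 X151.80 Y22.72
M4 S132
G01 X143.13 Y27.59 F4014
G01 X143.01 Y37.53
G01 X151.56 Y42.60
G01 X160.23 Y37.73
G01 X160.35 Y27.79
G01 X151.80 Y22.72
M5
G0 X0.00 Y0.00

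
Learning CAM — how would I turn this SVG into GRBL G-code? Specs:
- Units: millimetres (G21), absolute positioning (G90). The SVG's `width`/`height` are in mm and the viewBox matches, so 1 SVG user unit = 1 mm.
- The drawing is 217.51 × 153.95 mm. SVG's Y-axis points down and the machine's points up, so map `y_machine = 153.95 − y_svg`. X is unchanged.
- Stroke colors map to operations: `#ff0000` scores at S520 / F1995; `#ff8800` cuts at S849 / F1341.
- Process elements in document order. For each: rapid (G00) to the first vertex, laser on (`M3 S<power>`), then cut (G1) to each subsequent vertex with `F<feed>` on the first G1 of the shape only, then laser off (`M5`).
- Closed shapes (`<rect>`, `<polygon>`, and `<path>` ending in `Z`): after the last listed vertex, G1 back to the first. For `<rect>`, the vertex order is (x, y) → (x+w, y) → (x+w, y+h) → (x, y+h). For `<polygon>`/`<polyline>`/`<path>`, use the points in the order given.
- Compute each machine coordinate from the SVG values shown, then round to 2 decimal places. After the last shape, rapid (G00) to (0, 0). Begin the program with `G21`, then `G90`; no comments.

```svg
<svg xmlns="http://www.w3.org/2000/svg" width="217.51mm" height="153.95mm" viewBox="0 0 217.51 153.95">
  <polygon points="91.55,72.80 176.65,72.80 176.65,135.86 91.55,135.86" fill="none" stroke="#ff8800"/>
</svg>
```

G21
G90
G00 X91.55 Y81.15
M3 S849
G1 X176.65 Y81.15 F1341
G1 X176.65 Y18.09
G1 X91.55 Y18.09
G1 X91.55 Y81.15
M5
G00 X0.00 Y0.00

viewBox `0 0 217.51 153.95` with mm width/height → 1 unit = 1 mm. Flip: y_m = 153.95 − y_svg.

**Shape 1** — `<polygon>` rectangle, stroke `#ff8800` → cut (S849, F1341). Machine vertices: (91.55,81.15) → (176.65,81.15) → (176.65,18.09) → (91.55,18.09) → (91.55,81.15). Closed: final G1 returns to the first vertex.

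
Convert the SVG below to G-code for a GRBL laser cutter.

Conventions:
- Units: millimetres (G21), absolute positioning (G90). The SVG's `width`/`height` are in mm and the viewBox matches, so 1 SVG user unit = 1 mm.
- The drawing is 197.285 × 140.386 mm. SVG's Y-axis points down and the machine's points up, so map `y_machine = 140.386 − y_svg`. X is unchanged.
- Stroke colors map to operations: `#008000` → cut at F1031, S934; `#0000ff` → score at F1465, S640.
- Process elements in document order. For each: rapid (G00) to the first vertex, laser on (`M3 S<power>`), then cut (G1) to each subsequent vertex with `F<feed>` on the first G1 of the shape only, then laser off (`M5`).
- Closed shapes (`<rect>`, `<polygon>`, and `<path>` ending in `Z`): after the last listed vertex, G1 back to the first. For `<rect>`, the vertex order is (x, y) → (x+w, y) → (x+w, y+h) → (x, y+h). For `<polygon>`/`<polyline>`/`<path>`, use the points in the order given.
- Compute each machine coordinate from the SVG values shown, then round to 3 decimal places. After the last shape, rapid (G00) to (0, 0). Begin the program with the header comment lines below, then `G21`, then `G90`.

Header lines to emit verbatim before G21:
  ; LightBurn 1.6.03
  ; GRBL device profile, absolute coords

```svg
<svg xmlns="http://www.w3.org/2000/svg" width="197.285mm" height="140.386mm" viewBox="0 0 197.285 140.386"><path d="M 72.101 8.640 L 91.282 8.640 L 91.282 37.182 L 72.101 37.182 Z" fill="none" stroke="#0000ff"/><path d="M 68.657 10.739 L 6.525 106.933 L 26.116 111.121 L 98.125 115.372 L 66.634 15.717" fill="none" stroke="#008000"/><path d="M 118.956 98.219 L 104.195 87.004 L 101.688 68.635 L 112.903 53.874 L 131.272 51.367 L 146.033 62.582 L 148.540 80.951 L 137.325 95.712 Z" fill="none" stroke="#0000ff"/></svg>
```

; LightBurn 1.6.03
; GRBL device profile, absolute coords
G21
G90
G00 X72.101 Y131.746
M3 S640
G1 X91.282 Y131.746 F1465
G1 X91.282 Y103.204
G1 X72.101 Y103.204
G1 X72.101 Y131.746
M5
G00 X68.657 Y129.647
M3 S934
G1 X6.525 Y33.453 F1031
G1 X26.116 Y29.265
G1 X98.125 Y25.014
G1 X66.634 Y124.669
M5
G00 X118.956 Y42.167
M3 S640
G1 X104.195 Y53.382 F1465
G1 X101.688 Y71.751
G1 X112.903 Y86.512
G1 X131.272 Y89.019
G1 X146.033 Y77.804
G1 X148.540 Y59.435
G1 X137.325 Y44.674
G1 X118.956 Y42.167
M5
G00 X0.000 Y0.000

1 u = 1 mm; y_m = 140.386 − y.

[1] `<path>` rectangle, #0000ff→score S640 F1465: (72.101,131.746) → (91.282,131.746) → (91.282,103.204) → (72.101,103.204) → (72.101,131.746) (closed)

[2] `<path>` open polyline, #008000→cut S934 F1031: (68.657,129.647) → (6.525,33.453) → (26.116,29.265) → (98.125,25.014) → (66.634,124.669)

[3] `<path>` regular polygon, #0000ff→score S640 F1465: (118.956,42.167) → (104.195,53.382) → (101.688,71.751) → (112.903,86.512) → (131.272,89.019) → (146.033,77.804) → (148.540,59.435) → (137.325,44.674) → (118.956,42.167) (closed)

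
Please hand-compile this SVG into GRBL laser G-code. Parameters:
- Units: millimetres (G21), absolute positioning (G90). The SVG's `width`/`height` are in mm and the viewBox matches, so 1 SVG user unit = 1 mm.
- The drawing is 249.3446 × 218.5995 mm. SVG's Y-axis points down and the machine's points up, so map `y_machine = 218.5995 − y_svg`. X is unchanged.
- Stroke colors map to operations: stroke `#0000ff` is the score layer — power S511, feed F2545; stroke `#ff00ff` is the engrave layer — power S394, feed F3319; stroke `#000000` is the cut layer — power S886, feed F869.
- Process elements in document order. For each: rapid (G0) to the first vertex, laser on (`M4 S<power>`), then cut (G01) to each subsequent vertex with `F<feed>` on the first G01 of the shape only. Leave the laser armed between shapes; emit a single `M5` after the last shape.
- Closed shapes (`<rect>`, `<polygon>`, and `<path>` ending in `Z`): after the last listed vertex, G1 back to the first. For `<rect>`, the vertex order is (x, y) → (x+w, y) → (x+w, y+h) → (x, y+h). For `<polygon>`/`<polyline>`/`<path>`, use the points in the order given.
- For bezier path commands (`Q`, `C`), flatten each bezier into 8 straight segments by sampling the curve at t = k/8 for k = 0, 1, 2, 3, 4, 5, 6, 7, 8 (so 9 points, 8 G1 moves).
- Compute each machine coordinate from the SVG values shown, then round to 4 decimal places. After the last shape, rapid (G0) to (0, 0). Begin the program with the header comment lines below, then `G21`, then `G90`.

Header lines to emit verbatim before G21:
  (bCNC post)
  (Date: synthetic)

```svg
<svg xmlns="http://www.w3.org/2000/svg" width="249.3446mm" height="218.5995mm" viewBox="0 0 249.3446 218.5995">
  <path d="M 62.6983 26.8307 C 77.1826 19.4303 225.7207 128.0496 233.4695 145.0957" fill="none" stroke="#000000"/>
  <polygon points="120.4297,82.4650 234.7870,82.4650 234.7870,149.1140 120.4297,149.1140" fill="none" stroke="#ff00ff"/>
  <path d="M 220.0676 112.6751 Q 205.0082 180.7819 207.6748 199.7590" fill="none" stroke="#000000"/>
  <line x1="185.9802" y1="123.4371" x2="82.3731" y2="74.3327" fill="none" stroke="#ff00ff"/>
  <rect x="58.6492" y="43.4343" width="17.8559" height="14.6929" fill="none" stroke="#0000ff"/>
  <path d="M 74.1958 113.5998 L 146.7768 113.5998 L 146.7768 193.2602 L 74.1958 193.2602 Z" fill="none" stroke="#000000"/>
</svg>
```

(bCNC post)
(Date: synthetic)
G21
G90
G0 X62.6983 Y191.7688
M4 S886
G01 X73.8769 Y189.5110 F869
G01 X94.4022 Y178.8090
G01 X121.0534 Y162.0957
G01 X150.6097 Y141.8037
G01 X179.8503 Y120.3658
G01 X205.5543 Y100.2147
G01 X224.5010 Y83.7831
G01 X233.4695 Y73.5038
G0 X120.4297 Y136.1345
M4 S394
G01 X234.7870 Y136.1345 F3319
G01 X234.7870 Y69.4855
G01 X120.4297 Y69.4855
G01 X120.4297 Y136.1345
G0 X220.0676 Y105.9244
M4 S886
G01 X216.5797 Y89.6654 F869
G01 X213.6458 Y74.9416
G01 X211.2658 Y61.7532
G01 X209.4397 Y50.1000
G01 X208.1676 Y39.9822
G01 X207.4494 Y31.3997
G01 X207.2851 Y24.3524
G01 X207.6748 Y18.8405
G0 X185.9802 Y95.1624
M4 S394
G01 X82.3731 Y144.2668 F3319
G0 X58.6492 Y175.1652
M4 S511
G01 X76.5051 Y175.1652 F2545
G01 X76.5051 Y160.4723
G01 X58.6492 Y160.4723
G01 X58.6492 Y175.1652
G0 X74.1958 Y104.9997
M4 S886
G01 X146.7768 Y104.9997 F869
G01 X146.7768 Y25.3393
G01 X74.1958 Y25.3393
G01 X74.1958 Y104.9997
M5
G0 X0.0000 Y0.0000

viewBox `0 0 249.3446 218.5995` with mm width/height → 1 unit = 1 mm. Flip: y_m = 218.5995 − y_svg.

**Shape 1** — `<path>` cubic bezier, stroke `#000000` → cut (S886, F869). Control points (SVG): P0=(62.6983,26.8307), P1=(77.1826,19.4303), P2=(225.7207,128.0496), P3=(233.4695,145.0957); sampled at t=k/8. Machine vertices: (62.6983,191.7688) → (73.8769,189.5110) → (94.4022,178.8090) → (121.0534,162.0957) → (150.6097,141.8037) → (179.8503,120.3658) → (205.5543,100.2147) → (224.5010,83.7831) → (233.4695,73.5038). Open path.

**Shape 2** — `<polygon>` rectangle, stroke `#ff00ff` → engrave (S394, F3319). Machine vertices: (120.4297,136.1345) → (234.7870,136.1345) → (234.7870,69.4855) → (120.4297,69.4855) → (120.4297,136.1345). Closed: final G1 returns to the first vertex.

**Shape 3** — `<path>` quadratic bezier, stroke `#000000` → cut (S886, F869). Control points (SVG): P0=(220.0676,112.6751), P1=(205.0082,180.7819), P2=(207.6748,199.7590); sampled at t=k/8. Machine vertices: (220.0676,105.9244) → (216.5797,89.6654) → (213.6458,74.9416) → (211.2658,61.7532) → (209.4397,50.1000) → (208.1676,39.9822) → (207.4494,31.3997) → (207.2851,24.3524) → (207.6748,18.8405). Open path.

**Shape 4** — `<line>` line segment, stroke `#ff00ff` → engrave (S394, F3319). Machine vertices: (185.9802,95.1624) → (82.3731,144.2668). Open path.

**Shape 5** — `<rect>` rectangle, stroke `#0000ff` → score (S511, F2545). Machine vertices: (58.6492,175.1652) → (76.5051,175.1652) → (76.5051,160.4723) → (58.6492,160.4723) → (58.6492,175.1652). Closed: final G1 returns to the first vertex.

**Shape 6** — `<path>` rectangle, stroke `#000000` → cut (S886, F869). Machine vertices: (74.1958,104.9997) → (146.7768,104.9997) → (146.7768,25.3393) → (74.1958,25.3393) → (74.1958,104.9997). Closed: final G1 returns to the first vertex.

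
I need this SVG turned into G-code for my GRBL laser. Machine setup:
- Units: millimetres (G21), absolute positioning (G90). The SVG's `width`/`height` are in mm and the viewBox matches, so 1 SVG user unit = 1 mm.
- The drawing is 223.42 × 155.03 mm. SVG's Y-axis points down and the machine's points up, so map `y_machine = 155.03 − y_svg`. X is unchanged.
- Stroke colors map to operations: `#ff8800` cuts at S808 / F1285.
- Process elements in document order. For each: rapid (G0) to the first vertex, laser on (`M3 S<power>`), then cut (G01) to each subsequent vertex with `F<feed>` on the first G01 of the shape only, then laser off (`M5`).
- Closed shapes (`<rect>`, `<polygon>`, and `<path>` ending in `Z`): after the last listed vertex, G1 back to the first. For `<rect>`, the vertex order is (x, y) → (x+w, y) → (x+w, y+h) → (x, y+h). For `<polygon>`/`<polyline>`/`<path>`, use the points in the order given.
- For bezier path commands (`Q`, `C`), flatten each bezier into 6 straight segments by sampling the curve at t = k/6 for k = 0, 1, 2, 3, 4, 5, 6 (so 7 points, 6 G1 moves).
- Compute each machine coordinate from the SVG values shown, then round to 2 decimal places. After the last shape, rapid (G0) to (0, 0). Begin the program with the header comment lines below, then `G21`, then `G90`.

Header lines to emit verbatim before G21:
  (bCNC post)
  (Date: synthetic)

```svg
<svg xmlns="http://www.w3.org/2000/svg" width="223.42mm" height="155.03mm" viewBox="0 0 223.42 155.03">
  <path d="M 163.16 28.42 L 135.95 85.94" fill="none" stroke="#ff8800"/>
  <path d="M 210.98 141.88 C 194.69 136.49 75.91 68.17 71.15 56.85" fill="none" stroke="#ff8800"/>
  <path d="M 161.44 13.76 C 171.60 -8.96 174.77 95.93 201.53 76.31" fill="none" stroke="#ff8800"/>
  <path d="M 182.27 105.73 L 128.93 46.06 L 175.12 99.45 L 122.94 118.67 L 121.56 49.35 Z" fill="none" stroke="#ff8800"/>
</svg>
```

(bCNC post)
(Date: synthetic)
G21
G90
G0 X163.16 Y126.61
M3 S808
G01 X135.95 Y69.09 F1285
M5
G0 X210.98 Y13.15
M3 S808
G01 X195.30 Y20.53 F1285
G01 X168.55 Y35.07
G01 X136.74 Y53.44
G01 X105.90 Y72.30
G01 X82.03 Y88.33
G01 X71.15 Y98.18
M5
G0 X161.44 Y141.27
M3 S808
G01 X166.08 Y143.16 F1285
G01 X170.40 Y130.79
G01 X175.26 Y111.16
G01 X181.50 Y91.27
G01 X189.97 Y78.12
G01 X201.53 Y78.72
M5
G0 X182.27 Y49.30
M3 S808
G01 X128.93 Y108.97 F1285
G01 X175.12 Y55.58
G01 X122.94 Y36.36
G01 X121.56 Y105.68
G01 X182.27 Y49.30
M5
G0 X0.00 Y0.00

1 u = 1 mm; y_m = 155.03 − y.

[1] `<path>` line segment, #ff8800→cut S808 F1285: (163.16,126.61) → (135.95,69.09)

[2] `<path>` cubic bezier, #ff8800→cut S808 F1285: (210.98,13.15) → (195.30,20.53) → (168.55,35.07) → (136.74,53.44) → (105.90,72.30) → (82.03,88.33) → (71.15,98.18)

[3] `<path>` cubic bezier, #ff8800→cut S808 F1285: (161.44,141.27) → (166.08,143.16) → (170.40,130.79) → (175.26,111.16) → (181.50,91.27) → (189.97,78.12) → (201.53,78.72)

[4] `<path>` closed polygon, #ff8800→cut S808 F1285: (182.27,49.30) → (128.93,108.97) → (175.12,55.58) → (122.94,36.36) → (121.56,105.68) → (182.27,49.30) (closed)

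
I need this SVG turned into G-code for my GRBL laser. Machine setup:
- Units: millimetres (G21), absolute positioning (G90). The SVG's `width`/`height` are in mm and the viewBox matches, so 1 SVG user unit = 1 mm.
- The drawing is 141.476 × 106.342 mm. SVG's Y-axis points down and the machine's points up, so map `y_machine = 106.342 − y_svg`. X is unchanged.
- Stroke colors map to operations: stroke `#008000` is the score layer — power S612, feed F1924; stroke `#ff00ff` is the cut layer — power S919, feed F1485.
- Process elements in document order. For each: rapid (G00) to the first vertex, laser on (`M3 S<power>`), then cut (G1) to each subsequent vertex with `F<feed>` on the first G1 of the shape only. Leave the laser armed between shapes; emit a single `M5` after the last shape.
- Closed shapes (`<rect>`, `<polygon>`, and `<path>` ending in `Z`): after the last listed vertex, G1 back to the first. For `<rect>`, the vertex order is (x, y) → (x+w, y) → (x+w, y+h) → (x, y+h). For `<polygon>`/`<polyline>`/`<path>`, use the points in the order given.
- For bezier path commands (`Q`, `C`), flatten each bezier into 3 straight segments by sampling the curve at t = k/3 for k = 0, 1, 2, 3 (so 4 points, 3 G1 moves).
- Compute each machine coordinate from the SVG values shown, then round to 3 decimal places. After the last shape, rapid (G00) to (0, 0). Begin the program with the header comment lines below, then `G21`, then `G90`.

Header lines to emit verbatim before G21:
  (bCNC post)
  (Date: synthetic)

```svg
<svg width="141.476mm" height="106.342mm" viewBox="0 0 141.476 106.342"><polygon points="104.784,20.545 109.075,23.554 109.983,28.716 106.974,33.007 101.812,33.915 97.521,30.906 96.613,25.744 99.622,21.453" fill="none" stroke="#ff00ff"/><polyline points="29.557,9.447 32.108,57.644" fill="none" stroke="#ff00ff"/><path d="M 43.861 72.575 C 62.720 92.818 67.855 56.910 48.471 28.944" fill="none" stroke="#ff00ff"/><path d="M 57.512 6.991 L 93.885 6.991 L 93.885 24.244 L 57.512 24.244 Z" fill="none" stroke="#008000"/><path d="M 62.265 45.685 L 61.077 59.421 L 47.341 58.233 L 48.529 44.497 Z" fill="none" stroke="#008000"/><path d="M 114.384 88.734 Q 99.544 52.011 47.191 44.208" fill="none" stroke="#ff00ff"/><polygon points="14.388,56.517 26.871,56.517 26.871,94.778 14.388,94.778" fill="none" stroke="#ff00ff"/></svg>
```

1 u = 1 mm; y_m = 106.342 − y.

[1] `<polygon>` regular polygon, #ff00ff→cut S919 F1485: (104.784,85.797) → (109.075,82.788) → (109.983,77.626) → (106.974,73.335) → (101.812,72.427) → (97.521,75.436) → (96.613,80.598) → (99.622,84.889) → (104.784,85.797) (closed)

[2] `<polyline>` line segment, #ff00ff→cut S919 F1485: (29.557,96.895) → (32.108,48.698)

[3] `<path>` cubic bezier, #ff00ff→cut S919 F1485: (43.861,33.767) → (57.746,29.867) → (60.082,49.158) → (48.471,77.398)

[4] `<path>` rectangle, #008000→score S612 F1924: (57.512,99.351) → (93.885,99.351) → (93.885,82.098) → (57.512,82.098) → (57.512,99.351) (closed)

[5] `<path>` regular polygon, #008000→score S612 F1924: (62.265,60.657) → (61.077,46.921) → (47.341,48.109) → (48.529,61.845) → (62.265,60.657) (closed)

[6] `<path>` quadratic bezier, #ff00ff→cut S919 F1485: (114.384,17.608) → (100.323,38.877) → (77.925,53.719) → (47.191,62.134)

[7] `<polygon>` rectangle, #ff00ff→cut S919 F1485: (14.388,49.825) → (26.871,49.825) → (26.871,11.564) → (14.388,11.564) → (14.388,49.825) (closed)

(bCNC post)
(Date: synthetic)
G21
G90
G00 X104.784 Y85.797
M3 S919
G1 X109.075 Y82.788 F1485
G1 X109.983 Y77.626
G1 X106.974 Y73.335
G1 X101.812 Y72.427
G1 X97.521 Y75.436
G1 X96.613 Y80.598
G1 X99.622 Y84.889
G1 X104.784 Y85.797
G00 X29.557 Y96.895
M3 S919
G1 X32.108 Y48.698 F1485
G00 X43.861 Y33.767
M3 S919
G1 X57.746 Y29.867 F1485
G1 X60.082 Y49.158
G1 X48.471 Y77.398
G00 X57.512 Y99.351
M3 S612
G1 X93.885 Y99.351 F1924
G1 X93.885 Y82.098
G1 X57.512 Y82.098
G1 X57.512 Y99.351
G00 X62.265 Y60.657
M3 S612
G1 X61.077 Y46.921 F1924
G1 X47.341 Y48.109
G1 X48.529 Y61.845
G1 X62.265 Y60.657
G00 X114.384 Y17.608
M3 S919
G1 X100.323 Y38.877 F1485
G1 X77.925 Y53.719
G1 X47.191 Y62.134
G00 X14.388 Y49.825
M3 S919
G1 X26.871 Y49.825 F1485
G1 X26.871 Y11.564
G1 X14.388 Y11.564
G1 X14.388 Y49.825
M5
G00 X0.000 Y0.000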